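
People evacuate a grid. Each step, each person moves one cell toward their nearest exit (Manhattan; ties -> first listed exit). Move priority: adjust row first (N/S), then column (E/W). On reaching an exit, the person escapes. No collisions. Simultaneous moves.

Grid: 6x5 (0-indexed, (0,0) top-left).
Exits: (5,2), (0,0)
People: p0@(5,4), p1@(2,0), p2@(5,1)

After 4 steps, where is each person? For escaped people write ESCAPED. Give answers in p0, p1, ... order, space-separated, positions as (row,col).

Step 1: p0:(5,4)->(5,3) | p1:(2,0)->(1,0) | p2:(5,1)->(5,2)->EXIT
Step 2: p0:(5,3)->(5,2)->EXIT | p1:(1,0)->(0,0)->EXIT | p2:escaped

ESCAPED ESCAPED ESCAPED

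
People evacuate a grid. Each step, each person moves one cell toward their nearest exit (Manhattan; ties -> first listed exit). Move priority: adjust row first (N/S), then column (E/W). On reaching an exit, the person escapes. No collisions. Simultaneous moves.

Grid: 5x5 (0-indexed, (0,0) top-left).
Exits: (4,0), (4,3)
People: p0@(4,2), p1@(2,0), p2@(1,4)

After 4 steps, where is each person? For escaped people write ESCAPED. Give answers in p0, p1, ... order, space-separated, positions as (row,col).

Step 1: p0:(4,2)->(4,3)->EXIT | p1:(2,0)->(3,0) | p2:(1,4)->(2,4)
Step 2: p0:escaped | p1:(3,0)->(4,0)->EXIT | p2:(2,4)->(3,4)
Step 3: p0:escaped | p1:escaped | p2:(3,4)->(4,4)
Step 4: p0:escaped | p1:escaped | p2:(4,4)->(4,3)->EXIT

ESCAPED ESCAPED ESCAPED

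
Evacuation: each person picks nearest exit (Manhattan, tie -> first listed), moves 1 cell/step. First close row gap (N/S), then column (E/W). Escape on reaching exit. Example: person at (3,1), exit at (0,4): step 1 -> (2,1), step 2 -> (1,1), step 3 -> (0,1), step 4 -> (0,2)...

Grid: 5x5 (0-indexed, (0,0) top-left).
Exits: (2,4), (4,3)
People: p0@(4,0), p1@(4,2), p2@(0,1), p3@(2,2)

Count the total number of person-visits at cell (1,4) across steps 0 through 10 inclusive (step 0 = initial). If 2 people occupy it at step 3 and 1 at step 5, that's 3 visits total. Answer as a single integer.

Step 0: p0@(4,0) p1@(4,2) p2@(0,1) p3@(2,2) -> at (1,4): 0 [-], cum=0
Step 1: p0@(4,1) p1@ESC p2@(1,1) p3@(2,3) -> at (1,4): 0 [-], cum=0
Step 2: p0@(4,2) p1@ESC p2@(2,1) p3@ESC -> at (1,4): 0 [-], cum=0
Step 3: p0@ESC p1@ESC p2@(2,2) p3@ESC -> at (1,4): 0 [-], cum=0
Step 4: p0@ESC p1@ESC p2@(2,3) p3@ESC -> at (1,4): 0 [-], cum=0
Step 5: p0@ESC p1@ESC p2@ESC p3@ESC -> at (1,4): 0 [-], cum=0
Total visits = 0

Answer: 0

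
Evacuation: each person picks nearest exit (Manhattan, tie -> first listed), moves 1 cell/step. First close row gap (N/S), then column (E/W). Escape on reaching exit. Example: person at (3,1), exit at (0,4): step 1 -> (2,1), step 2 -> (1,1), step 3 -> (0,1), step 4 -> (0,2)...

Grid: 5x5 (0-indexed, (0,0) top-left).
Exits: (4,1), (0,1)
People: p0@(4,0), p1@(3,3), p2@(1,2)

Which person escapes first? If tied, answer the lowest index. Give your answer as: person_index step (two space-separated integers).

Step 1: p0:(4,0)->(4,1)->EXIT | p1:(3,3)->(4,3) | p2:(1,2)->(0,2)
Step 2: p0:escaped | p1:(4,3)->(4,2) | p2:(0,2)->(0,1)->EXIT
Step 3: p0:escaped | p1:(4,2)->(4,1)->EXIT | p2:escaped
Exit steps: [1, 3, 2]
First to escape: p0 at step 1

Answer: 0 1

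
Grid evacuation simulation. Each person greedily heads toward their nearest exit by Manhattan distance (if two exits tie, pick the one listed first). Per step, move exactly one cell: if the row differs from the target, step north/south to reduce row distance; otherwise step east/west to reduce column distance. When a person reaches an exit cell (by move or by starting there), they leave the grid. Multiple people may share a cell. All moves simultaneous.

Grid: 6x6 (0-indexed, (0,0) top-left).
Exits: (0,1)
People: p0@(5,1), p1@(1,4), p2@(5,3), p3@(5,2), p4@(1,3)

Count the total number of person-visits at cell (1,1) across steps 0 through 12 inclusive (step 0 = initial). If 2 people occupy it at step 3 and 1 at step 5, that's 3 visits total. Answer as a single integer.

Step 0: p0@(5,1) p1@(1,4) p2@(5,3) p3@(5,2) p4@(1,3) -> at (1,1): 0 [-], cum=0
Step 1: p0@(4,1) p1@(0,4) p2@(4,3) p3@(4,2) p4@(0,3) -> at (1,1): 0 [-], cum=0
Step 2: p0@(3,1) p1@(0,3) p2@(3,3) p3@(3,2) p4@(0,2) -> at (1,1): 0 [-], cum=0
Step 3: p0@(2,1) p1@(0,2) p2@(2,3) p3@(2,2) p4@ESC -> at (1,1): 0 [-], cum=0
Step 4: p0@(1,1) p1@ESC p2@(1,3) p3@(1,2) p4@ESC -> at (1,1): 1 [p0], cum=1
Step 5: p0@ESC p1@ESC p2@(0,3) p3@(0,2) p4@ESC -> at (1,1): 0 [-], cum=1
Step 6: p0@ESC p1@ESC p2@(0,2) p3@ESC p4@ESC -> at (1,1): 0 [-], cum=1
Step 7: p0@ESC p1@ESC p2@ESC p3@ESC p4@ESC -> at (1,1): 0 [-], cum=1
Total visits = 1

Answer: 1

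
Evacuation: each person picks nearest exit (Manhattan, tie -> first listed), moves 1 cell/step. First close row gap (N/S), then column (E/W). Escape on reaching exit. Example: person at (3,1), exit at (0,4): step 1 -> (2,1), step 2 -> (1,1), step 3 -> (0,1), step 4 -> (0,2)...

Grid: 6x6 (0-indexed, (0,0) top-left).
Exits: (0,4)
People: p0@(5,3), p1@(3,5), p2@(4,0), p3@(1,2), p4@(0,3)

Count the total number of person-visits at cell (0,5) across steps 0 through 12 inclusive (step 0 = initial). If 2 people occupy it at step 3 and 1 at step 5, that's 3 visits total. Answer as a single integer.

Step 0: p0@(5,3) p1@(3,5) p2@(4,0) p3@(1,2) p4@(0,3) -> at (0,5): 0 [-], cum=0
Step 1: p0@(4,3) p1@(2,5) p2@(3,0) p3@(0,2) p4@ESC -> at (0,5): 0 [-], cum=0
Step 2: p0@(3,3) p1@(1,5) p2@(2,0) p3@(0,3) p4@ESC -> at (0,5): 0 [-], cum=0
Step 3: p0@(2,3) p1@(0,5) p2@(1,0) p3@ESC p4@ESC -> at (0,5): 1 [p1], cum=1
Step 4: p0@(1,3) p1@ESC p2@(0,0) p3@ESC p4@ESC -> at (0,5): 0 [-], cum=1
Step 5: p0@(0,3) p1@ESC p2@(0,1) p3@ESC p4@ESC -> at (0,5): 0 [-], cum=1
Step 6: p0@ESC p1@ESC p2@(0,2) p3@ESC p4@ESC -> at (0,5): 0 [-], cum=1
Step 7: p0@ESC p1@ESC p2@(0,3) p3@ESC p4@ESC -> at (0,5): 0 [-], cum=1
Step 8: p0@ESC p1@ESC p2@ESC p3@ESC p4@ESC -> at (0,5): 0 [-], cum=1
Total visits = 1

Answer: 1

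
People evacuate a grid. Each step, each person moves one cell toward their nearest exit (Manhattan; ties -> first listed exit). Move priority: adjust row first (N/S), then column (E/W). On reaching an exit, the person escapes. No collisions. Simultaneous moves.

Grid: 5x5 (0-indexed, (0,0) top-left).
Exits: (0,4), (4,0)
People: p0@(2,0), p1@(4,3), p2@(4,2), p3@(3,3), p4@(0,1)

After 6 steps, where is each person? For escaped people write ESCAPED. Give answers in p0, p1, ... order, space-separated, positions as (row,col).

Step 1: p0:(2,0)->(3,0) | p1:(4,3)->(4,2) | p2:(4,2)->(4,1) | p3:(3,3)->(2,3) | p4:(0,1)->(0,2)
Step 2: p0:(3,0)->(4,0)->EXIT | p1:(4,2)->(4,1) | p2:(4,1)->(4,0)->EXIT | p3:(2,3)->(1,3) | p4:(0,2)->(0,3)
Step 3: p0:escaped | p1:(4,1)->(4,0)->EXIT | p2:escaped | p3:(1,3)->(0,3) | p4:(0,3)->(0,4)->EXIT
Step 4: p0:escaped | p1:escaped | p2:escaped | p3:(0,3)->(0,4)->EXIT | p4:escaped

ESCAPED ESCAPED ESCAPED ESCAPED ESCAPED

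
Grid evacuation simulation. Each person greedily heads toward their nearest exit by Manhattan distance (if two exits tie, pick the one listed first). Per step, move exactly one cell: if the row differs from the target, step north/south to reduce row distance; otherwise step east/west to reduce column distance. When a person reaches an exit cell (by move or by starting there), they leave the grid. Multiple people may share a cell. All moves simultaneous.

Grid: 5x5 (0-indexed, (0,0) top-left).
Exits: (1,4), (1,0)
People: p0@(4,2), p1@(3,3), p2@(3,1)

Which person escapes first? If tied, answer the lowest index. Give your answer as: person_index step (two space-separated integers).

Answer: 1 3

Derivation:
Step 1: p0:(4,2)->(3,2) | p1:(3,3)->(2,3) | p2:(3,1)->(2,1)
Step 2: p0:(3,2)->(2,2) | p1:(2,3)->(1,3) | p2:(2,1)->(1,1)
Step 3: p0:(2,2)->(1,2) | p1:(1,3)->(1,4)->EXIT | p2:(1,1)->(1,0)->EXIT
Step 4: p0:(1,2)->(1,3) | p1:escaped | p2:escaped
Step 5: p0:(1,3)->(1,4)->EXIT | p1:escaped | p2:escaped
Exit steps: [5, 3, 3]
First to escape: p1 at step 3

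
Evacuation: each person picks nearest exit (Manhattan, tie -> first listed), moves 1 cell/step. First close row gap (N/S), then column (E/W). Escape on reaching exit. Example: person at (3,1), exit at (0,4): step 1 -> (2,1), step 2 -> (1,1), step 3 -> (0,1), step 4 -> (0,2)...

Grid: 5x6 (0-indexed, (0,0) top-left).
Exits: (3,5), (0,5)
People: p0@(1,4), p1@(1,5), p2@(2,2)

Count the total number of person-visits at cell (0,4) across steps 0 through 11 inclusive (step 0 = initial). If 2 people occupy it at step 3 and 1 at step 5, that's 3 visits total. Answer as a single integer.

Answer: 1

Derivation:
Step 0: p0@(1,4) p1@(1,5) p2@(2,2) -> at (0,4): 0 [-], cum=0
Step 1: p0@(0,4) p1@ESC p2@(3,2) -> at (0,4): 1 [p0], cum=1
Step 2: p0@ESC p1@ESC p2@(3,3) -> at (0,4): 0 [-], cum=1
Step 3: p0@ESC p1@ESC p2@(3,4) -> at (0,4): 0 [-], cum=1
Step 4: p0@ESC p1@ESC p2@ESC -> at (0,4): 0 [-], cum=1
Total visits = 1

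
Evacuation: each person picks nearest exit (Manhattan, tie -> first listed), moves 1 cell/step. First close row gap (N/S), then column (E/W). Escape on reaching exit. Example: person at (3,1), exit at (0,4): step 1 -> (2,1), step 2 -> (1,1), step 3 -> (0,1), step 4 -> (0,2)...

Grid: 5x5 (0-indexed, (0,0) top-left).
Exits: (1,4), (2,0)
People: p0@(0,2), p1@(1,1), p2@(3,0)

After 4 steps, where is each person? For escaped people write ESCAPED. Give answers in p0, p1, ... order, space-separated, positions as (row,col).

Step 1: p0:(0,2)->(1,2) | p1:(1,1)->(2,1) | p2:(3,0)->(2,0)->EXIT
Step 2: p0:(1,2)->(1,3) | p1:(2,1)->(2,0)->EXIT | p2:escaped
Step 3: p0:(1,3)->(1,4)->EXIT | p1:escaped | p2:escaped

ESCAPED ESCAPED ESCAPED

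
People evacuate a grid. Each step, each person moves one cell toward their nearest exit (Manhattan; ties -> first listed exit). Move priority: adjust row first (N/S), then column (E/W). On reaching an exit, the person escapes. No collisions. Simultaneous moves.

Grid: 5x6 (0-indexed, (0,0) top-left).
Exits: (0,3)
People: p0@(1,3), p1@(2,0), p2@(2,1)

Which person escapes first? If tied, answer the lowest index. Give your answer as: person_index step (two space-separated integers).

Step 1: p0:(1,3)->(0,3)->EXIT | p1:(2,0)->(1,0) | p2:(2,1)->(1,1)
Step 2: p0:escaped | p1:(1,0)->(0,0) | p2:(1,1)->(0,1)
Step 3: p0:escaped | p1:(0,0)->(0,1) | p2:(0,1)->(0,2)
Step 4: p0:escaped | p1:(0,1)->(0,2) | p2:(0,2)->(0,3)->EXIT
Step 5: p0:escaped | p1:(0,2)->(0,3)->EXIT | p2:escaped
Exit steps: [1, 5, 4]
First to escape: p0 at step 1

Answer: 0 1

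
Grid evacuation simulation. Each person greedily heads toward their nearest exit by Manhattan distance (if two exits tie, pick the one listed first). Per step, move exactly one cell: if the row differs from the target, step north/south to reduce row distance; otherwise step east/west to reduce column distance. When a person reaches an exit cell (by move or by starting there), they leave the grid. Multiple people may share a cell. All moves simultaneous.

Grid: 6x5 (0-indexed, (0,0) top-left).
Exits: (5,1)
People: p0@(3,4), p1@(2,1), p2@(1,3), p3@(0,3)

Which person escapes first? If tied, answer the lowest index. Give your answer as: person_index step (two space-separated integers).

Step 1: p0:(3,4)->(4,4) | p1:(2,1)->(3,1) | p2:(1,3)->(2,3) | p3:(0,3)->(1,3)
Step 2: p0:(4,4)->(5,4) | p1:(3,1)->(4,1) | p2:(2,3)->(3,3) | p3:(1,3)->(2,3)
Step 3: p0:(5,4)->(5,3) | p1:(4,1)->(5,1)->EXIT | p2:(3,3)->(4,3) | p3:(2,3)->(3,3)
Step 4: p0:(5,3)->(5,2) | p1:escaped | p2:(4,3)->(5,3) | p3:(3,3)->(4,3)
Step 5: p0:(5,2)->(5,1)->EXIT | p1:escaped | p2:(5,3)->(5,2) | p3:(4,3)->(5,3)
Step 6: p0:escaped | p1:escaped | p2:(5,2)->(5,1)->EXIT | p3:(5,3)->(5,2)
Step 7: p0:escaped | p1:escaped | p2:escaped | p3:(5,2)->(5,1)->EXIT
Exit steps: [5, 3, 6, 7]
First to escape: p1 at step 3

Answer: 1 3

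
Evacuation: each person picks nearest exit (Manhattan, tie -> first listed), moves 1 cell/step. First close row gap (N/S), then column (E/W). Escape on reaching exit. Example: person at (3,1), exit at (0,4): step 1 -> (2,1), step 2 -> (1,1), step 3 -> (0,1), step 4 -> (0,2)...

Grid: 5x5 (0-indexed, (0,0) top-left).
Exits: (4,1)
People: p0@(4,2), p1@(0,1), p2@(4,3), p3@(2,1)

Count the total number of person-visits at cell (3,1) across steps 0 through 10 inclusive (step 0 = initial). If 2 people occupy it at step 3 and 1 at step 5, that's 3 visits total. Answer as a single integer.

Step 0: p0@(4,2) p1@(0,1) p2@(4,3) p3@(2,1) -> at (3,1): 0 [-], cum=0
Step 1: p0@ESC p1@(1,1) p2@(4,2) p3@(3,1) -> at (3,1): 1 [p3], cum=1
Step 2: p0@ESC p1@(2,1) p2@ESC p3@ESC -> at (3,1): 0 [-], cum=1
Step 3: p0@ESC p1@(3,1) p2@ESC p3@ESC -> at (3,1): 1 [p1], cum=2
Step 4: p0@ESC p1@ESC p2@ESC p3@ESC -> at (3,1): 0 [-], cum=2
Total visits = 2

Answer: 2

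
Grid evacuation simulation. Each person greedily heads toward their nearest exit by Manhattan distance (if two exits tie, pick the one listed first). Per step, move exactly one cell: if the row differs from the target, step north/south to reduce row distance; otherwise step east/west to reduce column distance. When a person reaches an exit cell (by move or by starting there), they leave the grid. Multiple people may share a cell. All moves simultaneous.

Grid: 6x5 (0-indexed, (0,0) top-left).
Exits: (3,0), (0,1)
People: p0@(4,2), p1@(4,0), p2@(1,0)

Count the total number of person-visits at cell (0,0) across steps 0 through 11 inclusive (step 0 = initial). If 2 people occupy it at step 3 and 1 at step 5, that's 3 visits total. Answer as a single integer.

Answer: 0

Derivation:
Step 0: p0@(4,2) p1@(4,0) p2@(1,0) -> at (0,0): 0 [-], cum=0
Step 1: p0@(3,2) p1@ESC p2@(2,0) -> at (0,0): 0 [-], cum=0
Step 2: p0@(3,1) p1@ESC p2@ESC -> at (0,0): 0 [-], cum=0
Step 3: p0@ESC p1@ESC p2@ESC -> at (0,0): 0 [-], cum=0
Total visits = 0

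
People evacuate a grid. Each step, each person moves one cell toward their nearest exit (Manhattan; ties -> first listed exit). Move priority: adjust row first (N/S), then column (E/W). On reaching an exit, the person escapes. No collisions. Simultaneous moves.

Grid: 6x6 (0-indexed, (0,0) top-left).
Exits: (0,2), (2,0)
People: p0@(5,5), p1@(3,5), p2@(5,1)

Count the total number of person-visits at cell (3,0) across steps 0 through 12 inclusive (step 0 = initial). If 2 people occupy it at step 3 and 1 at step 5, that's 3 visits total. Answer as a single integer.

Step 0: p0@(5,5) p1@(3,5) p2@(5,1) -> at (3,0): 0 [-], cum=0
Step 1: p0@(4,5) p1@(2,5) p2@(4,1) -> at (3,0): 0 [-], cum=0
Step 2: p0@(3,5) p1@(1,5) p2@(3,1) -> at (3,0): 0 [-], cum=0
Step 3: p0@(2,5) p1@(0,5) p2@(2,1) -> at (3,0): 0 [-], cum=0
Step 4: p0@(1,5) p1@(0,4) p2@ESC -> at (3,0): 0 [-], cum=0
Step 5: p0@(0,5) p1@(0,3) p2@ESC -> at (3,0): 0 [-], cum=0
Step 6: p0@(0,4) p1@ESC p2@ESC -> at (3,0): 0 [-], cum=0
Step 7: p0@(0,3) p1@ESC p2@ESC -> at (3,0): 0 [-], cum=0
Step 8: p0@ESC p1@ESC p2@ESC -> at (3,0): 0 [-], cum=0
Total visits = 0

Answer: 0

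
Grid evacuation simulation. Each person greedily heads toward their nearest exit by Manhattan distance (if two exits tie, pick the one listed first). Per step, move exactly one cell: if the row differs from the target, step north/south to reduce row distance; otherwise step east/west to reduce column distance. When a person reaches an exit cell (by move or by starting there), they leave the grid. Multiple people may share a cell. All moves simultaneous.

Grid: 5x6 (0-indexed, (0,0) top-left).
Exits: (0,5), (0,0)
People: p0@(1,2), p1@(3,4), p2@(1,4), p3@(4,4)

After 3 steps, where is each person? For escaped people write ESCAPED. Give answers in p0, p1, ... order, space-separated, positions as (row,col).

Step 1: p0:(1,2)->(0,2) | p1:(3,4)->(2,4) | p2:(1,4)->(0,4) | p3:(4,4)->(3,4)
Step 2: p0:(0,2)->(0,1) | p1:(2,4)->(1,4) | p2:(0,4)->(0,5)->EXIT | p3:(3,4)->(2,4)
Step 3: p0:(0,1)->(0,0)->EXIT | p1:(1,4)->(0,4) | p2:escaped | p3:(2,4)->(1,4)

ESCAPED (0,4) ESCAPED (1,4)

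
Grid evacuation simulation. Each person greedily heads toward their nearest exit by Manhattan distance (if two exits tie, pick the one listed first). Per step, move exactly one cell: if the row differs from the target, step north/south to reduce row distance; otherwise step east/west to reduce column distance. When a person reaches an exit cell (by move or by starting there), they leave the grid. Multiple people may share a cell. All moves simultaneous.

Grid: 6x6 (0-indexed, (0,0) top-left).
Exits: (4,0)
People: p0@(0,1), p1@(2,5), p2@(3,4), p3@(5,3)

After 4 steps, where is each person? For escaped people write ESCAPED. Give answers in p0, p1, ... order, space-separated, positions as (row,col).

Step 1: p0:(0,1)->(1,1) | p1:(2,5)->(3,5) | p2:(3,4)->(4,4) | p3:(5,3)->(4,3)
Step 2: p0:(1,1)->(2,1) | p1:(3,5)->(4,5) | p2:(4,4)->(4,3) | p3:(4,3)->(4,2)
Step 3: p0:(2,1)->(3,1) | p1:(4,5)->(4,4) | p2:(4,3)->(4,2) | p3:(4,2)->(4,1)
Step 4: p0:(3,1)->(4,1) | p1:(4,4)->(4,3) | p2:(4,2)->(4,1) | p3:(4,1)->(4,0)->EXIT

(4,1) (4,3) (4,1) ESCAPED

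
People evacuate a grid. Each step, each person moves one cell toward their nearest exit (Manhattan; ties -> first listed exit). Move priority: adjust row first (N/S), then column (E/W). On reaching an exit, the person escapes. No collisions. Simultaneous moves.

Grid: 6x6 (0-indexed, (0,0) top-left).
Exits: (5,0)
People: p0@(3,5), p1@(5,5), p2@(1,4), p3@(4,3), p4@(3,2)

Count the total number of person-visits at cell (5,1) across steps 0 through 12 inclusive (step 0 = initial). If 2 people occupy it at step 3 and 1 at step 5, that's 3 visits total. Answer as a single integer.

Answer: 5

Derivation:
Step 0: p0@(3,5) p1@(5,5) p2@(1,4) p3@(4,3) p4@(3,2) -> at (5,1): 0 [-], cum=0
Step 1: p0@(4,5) p1@(5,4) p2@(2,4) p3@(5,3) p4@(4,2) -> at (5,1): 0 [-], cum=0
Step 2: p0@(5,5) p1@(5,3) p2@(3,4) p3@(5,2) p4@(5,2) -> at (5,1): 0 [-], cum=0
Step 3: p0@(5,4) p1@(5,2) p2@(4,4) p3@(5,1) p4@(5,1) -> at (5,1): 2 [p3,p4], cum=2
Step 4: p0@(5,3) p1@(5,1) p2@(5,4) p3@ESC p4@ESC -> at (5,1): 1 [p1], cum=3
Step 5: p0@(5,2) p1@ESC p2@(5,3) p3@ESC p4@ESC -> at (5,1): 0 [-], cum=3
Step 6: p0@(5,1) p1@ESC p2@(5,2) p3@ESC p4@ESC -> at (5,1): 1 [p0], cum=4
Step 7: p0@ESC p1@ESC p2@(5,1) p3@ESC p4@ESC -> at (5,1): 1 [p2], cum=5
Step 8: p0@ESC p1@ESC p2@ESC p3@ESC p4@ESC -> at (5,1): 0 [-], cum=5
Total visits = 5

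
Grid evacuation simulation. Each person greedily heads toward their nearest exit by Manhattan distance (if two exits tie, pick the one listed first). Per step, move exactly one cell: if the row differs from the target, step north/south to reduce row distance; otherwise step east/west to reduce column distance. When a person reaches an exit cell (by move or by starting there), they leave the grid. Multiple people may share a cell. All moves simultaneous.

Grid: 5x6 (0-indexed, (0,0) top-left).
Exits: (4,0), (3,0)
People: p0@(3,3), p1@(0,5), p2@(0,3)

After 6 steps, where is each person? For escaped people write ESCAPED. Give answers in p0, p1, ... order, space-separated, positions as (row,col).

Step 1: p0:(3,3)->(3,2) | p1:(0,5)->(1,5) | p2:(0,3)->(1,3)
Step 2: p0:(3,2)->(3,1) | p1:(1,5)->(2,5) | p2:(1,3)->(2,3)
Step 3: p0:(3,1)->(3,0)->EXIT | p1:(2,5)->(3,5) | p2:(2,3)->(3,3)
Step 4: p0:escaped | p1:(3,5)->(3,4) | p2:(3,3)->(3,2)
Step 5: p0:escaped | p1:(3,4)->(3,3) | p2:(3,2)->(3,1)
Step 6: p0:escaped | p1:(3,3)->(3,2) | p2:(3,1)->(3,0)->EXIT

ESCAPED (3,2) ESCAPED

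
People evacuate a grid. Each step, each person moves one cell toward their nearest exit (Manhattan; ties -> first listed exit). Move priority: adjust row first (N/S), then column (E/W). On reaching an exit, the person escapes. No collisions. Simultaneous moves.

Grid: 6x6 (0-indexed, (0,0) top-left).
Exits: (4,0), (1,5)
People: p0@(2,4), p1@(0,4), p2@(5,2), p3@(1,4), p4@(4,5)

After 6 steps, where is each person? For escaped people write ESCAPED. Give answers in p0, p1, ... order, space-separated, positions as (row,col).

Step 1: p0:(2,4)->(1,4) | p1:(0,4)->(1,4) | p2:(5,2)->(4,2) | p3:(1,4)->(1,5)->EXIT | p4:(4,5)->(3,5)
Step 2: p0:(1,4)->(1,5)->EXIT | p1:(1,4)->(1,5)->EXIT | p2:(4,2)->(4,1) | p3:escaped | p4:(3,5)->(2,5)
Step 3: p0:escaped | p1:escaped | p2:(4,1)->(4,0)->EXIT | p3:escaped | p4:(2,5)->(1,5)->EXIT

ESCAPED ESCAPED ESCAPED ESCAPED ESCAPED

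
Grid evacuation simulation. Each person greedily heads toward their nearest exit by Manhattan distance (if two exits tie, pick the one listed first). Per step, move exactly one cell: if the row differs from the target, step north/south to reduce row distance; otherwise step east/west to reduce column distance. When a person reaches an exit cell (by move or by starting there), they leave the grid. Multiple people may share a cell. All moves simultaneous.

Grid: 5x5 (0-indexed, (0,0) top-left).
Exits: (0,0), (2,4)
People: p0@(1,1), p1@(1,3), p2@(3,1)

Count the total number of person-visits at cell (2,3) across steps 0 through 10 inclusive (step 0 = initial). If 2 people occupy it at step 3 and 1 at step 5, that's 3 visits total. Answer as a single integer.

Step 0: p0@(1,1) p1@(1,3) p2@(3,1) -> at (2,3): 0 [-], cum=0
Step 1: p0@(0,1) p1@(2,3) p2@(2,1) -> at (2,3): 1 [p1], cum=1
Step 2: p0@ESC p1@ESC p2@(1,1) -> at (2,3): 0 [-], cum=1
Step 3: p0@ESC p1@ESC p2@(0,1) -> at (2,3): 0 [-], cum=1
Step 4: p0@ESC p1@ESC p2@ESC -> at (2,3): 0 [-], cum=1
Total visits = 1

Answer: 1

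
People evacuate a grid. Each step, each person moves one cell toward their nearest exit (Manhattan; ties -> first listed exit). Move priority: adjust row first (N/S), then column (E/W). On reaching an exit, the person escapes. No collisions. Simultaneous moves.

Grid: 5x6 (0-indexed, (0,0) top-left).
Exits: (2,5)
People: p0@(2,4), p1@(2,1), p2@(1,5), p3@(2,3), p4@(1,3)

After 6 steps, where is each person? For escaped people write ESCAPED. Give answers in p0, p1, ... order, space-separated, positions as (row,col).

Step 1: p0:(2,4)->(2,5)->EXIT | p1:(2,1)->(2,2) | p2:(1,5)->(2,5)->EXIT | p3:(2,3)->(2,4) | p4:(1,3)->(2,3)
Step 2: p0:escaped | p1:(2,2)->(2,3) | p2:escaped | p3:(2,4)->(2,5)->EXIT | p4:(2,3)->(2,4)
Step 3: p0:escaped | p1:(2,3)->(2,4) | p2:escaped | p3:escaped | p4:(2,4)->(2,5)->EXIT
Step 4: p0:escaped | p1:(2,4)->(2,5)->EXIT | p2:escaped | p3:escaped | p4:escaped

ESCAPED ESCAPED ESCAPED ESCAPED ESCAPED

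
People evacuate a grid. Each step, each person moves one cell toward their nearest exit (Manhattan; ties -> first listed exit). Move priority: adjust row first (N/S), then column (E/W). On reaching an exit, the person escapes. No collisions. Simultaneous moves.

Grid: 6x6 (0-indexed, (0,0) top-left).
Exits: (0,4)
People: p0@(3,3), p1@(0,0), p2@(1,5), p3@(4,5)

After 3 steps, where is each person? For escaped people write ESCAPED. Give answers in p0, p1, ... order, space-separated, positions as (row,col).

Step 1: p0:(3,3)->(2,3) | p1:(0,0)->(0,1) | p2:(1,5)->(0,5) | p3:(4,5)->(3,5)
Step 2: p0:(2,3)->(1,3) | p1:(0,1)->(0,2) | p2:(0,5)->(0,4)->EXIT | p3:(3,5)->(2,5)
Step 3: p0:(1,3)->(0,3) | p1:(0,2)->(0,3) | p2:escaped | p3:(2,5)->(1,5)

(0,3) (0,3) ESCAPED (1,5)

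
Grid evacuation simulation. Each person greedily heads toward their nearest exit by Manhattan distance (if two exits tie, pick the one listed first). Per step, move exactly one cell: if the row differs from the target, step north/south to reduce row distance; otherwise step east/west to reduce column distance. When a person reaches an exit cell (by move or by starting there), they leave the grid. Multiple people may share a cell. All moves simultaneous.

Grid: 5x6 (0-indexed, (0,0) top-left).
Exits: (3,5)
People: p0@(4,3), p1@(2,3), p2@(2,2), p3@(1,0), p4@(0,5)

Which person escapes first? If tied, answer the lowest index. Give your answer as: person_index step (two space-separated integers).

Answer: 0 3

Derivation:
Step 1: p0:(4,3)->(3,3) | p1:(2,3)->(3,3) | p2:(2,2)->(3,2) | p3:(1,0)->(2,0) | p4:(0,5)->(1,5)
Step 2: p0:(3,3)->(3,4) | p1:(3,3)->(3,4) | p2:(3,2)->(3,3) | p3:(2,0)->(3,0) | p4:(1,5)->(2,5)
Step 3: p0:(3,4)->(3,5)->EXIT | p1:(3,4)->(3,5)->EXIT | p2:(3,3)->(3,4) | p3:(3,0)->(3,1) | p4:(2,5)->(3,5)->EXIT
Step 4: p0:escaped | p1:escaped | p2:(3,4)->(3,5)->EXIT | p3:(3,1)->(3,2) | p4:escaped
Step 5: p0:escaped | p1:escaped | p2:escaped | p3:(3,2)->(3,3) | p4:escaped
Step 6: p0:escaped | p1:escaped | p2:escaped | p3:(3,3)->(3,4) | p4:escaped
Step 7: p0:escaped | p1:escaped | p2:escaped | p3:(3,4)->(3,5)->EXIT | p4:escaped
Exit steps: [3, 3, 4, 7, 3]
First to escape: p0 at step 3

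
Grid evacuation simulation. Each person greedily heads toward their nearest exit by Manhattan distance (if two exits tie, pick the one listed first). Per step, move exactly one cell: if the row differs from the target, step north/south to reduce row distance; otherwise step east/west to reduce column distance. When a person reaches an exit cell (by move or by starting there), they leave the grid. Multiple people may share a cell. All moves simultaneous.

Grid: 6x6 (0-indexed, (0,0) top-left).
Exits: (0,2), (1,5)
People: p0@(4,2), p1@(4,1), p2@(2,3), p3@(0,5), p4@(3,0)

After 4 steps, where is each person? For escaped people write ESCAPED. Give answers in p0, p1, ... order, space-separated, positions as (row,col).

Step 1: p0:(4,2)->(3,2) | p1:(4,1)->(3,1) | p2:(2,3)->(1,3) | p3:(0,5)->(1,5)->EXIT | p4:(3,0)->(2,0)
Step 2: p0:(3,2)->(2,2) | p1:(3,1)->(2,1) | p2:(1,3)->(0,3) | p3:escaped | p4:(2,0)->(1,0)
Step 3: p0:(2,2)->(1,2) | p1:(2,1)->(1,1) | p2:(0,3)->(0,2)->EXIT | p3:escaped | p4:(1,0)->(0,0)
Step 4: p0:(1,2)->(0,2)->EXIT | p1:(1,1)->(0,1) | p2:escaped | p3:escaped | p4:(0,0)->(0,1)

ESCAPED (0,1) ESCAPED ESCAPED (0,1)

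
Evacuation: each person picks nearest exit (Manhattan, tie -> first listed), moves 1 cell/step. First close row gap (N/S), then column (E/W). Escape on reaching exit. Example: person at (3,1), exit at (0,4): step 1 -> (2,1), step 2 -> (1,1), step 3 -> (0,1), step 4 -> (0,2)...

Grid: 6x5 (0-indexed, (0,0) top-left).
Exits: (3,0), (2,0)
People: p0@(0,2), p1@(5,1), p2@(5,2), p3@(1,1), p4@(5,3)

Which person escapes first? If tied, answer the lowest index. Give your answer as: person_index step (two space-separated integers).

Step 1: p0:(0,2)->(1,2) | p1:(5,1)->(4,1) | p2:(5,2)->(4,2) | p3:(1,1)->(2,1) | p4:(5,3)->(4,3)
Step 2: p0:(1,2)->(2,2) | p1:(4,1)->(3,1) | p2:(4,2)->(3,2) | p3:(2,1)->(2,0)->EXIT | p4:(4,3)->(3,3)
Step 3: p0:(2,2)->(2,1) | p1:(3,1)->(3,0)->EXIT | p2:(3,2)->(3,1) | p3:escaped | p4:(3,3)->(3,2)
Step 4: p0:(2,1)->(2,0)->EXIT | p1:escaped | p2:(3,1)->(3,0)->EXIT | p3:escaped | p4:(3,2)->(3,1)
Step 5: p0:escaped | p1:escaped | p2:escaped | p3:escaped | p4:(3,1)->(3,0)->EXIT
Exit steps: [4, 3, 4, 2, 5]
First to escape: p3 at step 2

Answer: 3 2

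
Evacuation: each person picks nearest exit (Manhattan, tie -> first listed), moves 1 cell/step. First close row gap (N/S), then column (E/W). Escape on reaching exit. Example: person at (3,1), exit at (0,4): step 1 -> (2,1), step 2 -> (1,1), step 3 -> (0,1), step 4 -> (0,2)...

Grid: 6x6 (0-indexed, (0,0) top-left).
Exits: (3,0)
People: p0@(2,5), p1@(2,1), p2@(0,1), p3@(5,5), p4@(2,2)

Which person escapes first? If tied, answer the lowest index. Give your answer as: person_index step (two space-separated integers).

Answer: 1 2

Derivation:
Step 1: p0:(2,5)->(3,5) | p1:(2,1)->(3,1) | p2:(0,1)->(1,1) | p3:(5,5)->(4,5) | p4:(2,2)->(3,2)
Step 2: p0:(3,5)->(3,4) | p1:(3,1)->(3,0)->EXIT | p2:(1,1)->(2,1) | p3:(4,5)->(3,5) | p4:(3,2)->(3,1)
Step 3: p0:(3,4)->(3,3) | p1:escaped | p2:(2,1)->(3,1) | p3:(3,5)->(3,4) | p4:(3,1)->(3,0)->EXIT
Step 4: p0:(3,3)->(3,2) | p1:escaped | p2:(3,1)->(3,0)->EXIT | p3:(3,4)->(3,3) | p4:escaped
Step 5: p0:(3,2)->(3,1) | p1:escaped | p2:escaped | p3:(3,3)->(3,2) | p4:escaped
Step 6: p0:(3,1)->(3,0)->EXIT | p1:escaped | p2:escaped | p3:(3,2)->(3,1) | p4:escaped
Step 7: p0:escaped | p1:escaped | p2:escaped | p3:(3,1)->(3,0)->EXIT | p4:escaped
Exit steps: [6, 2, 4, 7, 3]
First to escape: p1 at step 2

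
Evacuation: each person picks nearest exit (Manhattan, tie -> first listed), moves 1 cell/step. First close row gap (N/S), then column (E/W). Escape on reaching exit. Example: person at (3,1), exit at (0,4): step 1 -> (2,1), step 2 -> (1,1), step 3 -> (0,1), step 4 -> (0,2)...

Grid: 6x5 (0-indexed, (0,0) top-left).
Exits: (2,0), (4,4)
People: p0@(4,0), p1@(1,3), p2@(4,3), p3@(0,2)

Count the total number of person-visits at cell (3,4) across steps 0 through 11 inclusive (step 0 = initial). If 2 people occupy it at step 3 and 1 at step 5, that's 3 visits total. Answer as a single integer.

Step 0: p0@(4,0) p1@(1,3) p2@(4,3) p3@(0,2) -> at (3,4): 0 [-], cum=0
Step 1: p0@(3,0) p1@(2,3) p2@ESC p3@(1,2) -> at (3,4): 0 [-], cum=0
Step 2: p0@ESC p1@(2,2) p2@ESC p3@(2,2) -> at (3,4): 0 [-], cum=0
Step 3: p0@ESC p1@(2,1) p2@ESC p3@(2,1) -> at (3,4): 0 [-], cum=0
Step 4: p0@ESC p1@ESC p2@ESC p3@ESC -> at (3,4): 0 [-], cum=0
Total visits = 0

Answer: 0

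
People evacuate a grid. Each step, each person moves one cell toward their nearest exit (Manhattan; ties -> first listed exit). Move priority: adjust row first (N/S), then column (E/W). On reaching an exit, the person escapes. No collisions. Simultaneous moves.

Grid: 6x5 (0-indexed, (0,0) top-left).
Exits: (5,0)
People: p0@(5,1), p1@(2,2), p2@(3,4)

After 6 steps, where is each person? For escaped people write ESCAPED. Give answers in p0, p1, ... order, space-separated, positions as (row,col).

Step 1: p0:(5,1)->(5,0)->EXIT | p1:(2,2)->(3,2) | p2:(3,4)->(4,4)
Step 2: p0:escaped | p1:(3,2)->(4,2) | p2:(4,4)->(5,4)
Step 3: p0:escaped | p1:(4,2)->(5,2) | p2:(5,4)->(5,3)
Step 4: p0:escaped | p1:(5,2)->(5,1) | p2:(5,3)->(5,2)
Step 5: p0:escaped | p1:(5,1)->(5,0)->EXIT | p2:(5,2)->(5,1)
Step 6: p0:escaped | p1:escaped | p2:(5,1)->(5,0)->EXIT

ESCAPED ESCAPED ESCAPED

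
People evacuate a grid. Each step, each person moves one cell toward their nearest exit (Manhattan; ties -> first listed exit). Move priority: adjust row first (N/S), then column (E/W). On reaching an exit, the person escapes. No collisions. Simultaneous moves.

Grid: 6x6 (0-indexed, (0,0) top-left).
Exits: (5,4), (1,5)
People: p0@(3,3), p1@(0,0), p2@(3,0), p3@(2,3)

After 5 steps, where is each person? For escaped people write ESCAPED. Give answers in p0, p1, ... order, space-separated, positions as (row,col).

Step 1: p0:(3,3)->(4,3) | p1:(0,0)->(1,0) | p2:(3,0)->(4,0) | p3:(2,3)->(1,3)
Step 2: p0:(4,3)->(5,3) | p1:(1,0)->(1,1) | p2:(4,0)->(5,0) | p3:(1,3)->(1,4)
Step 3: p0:(5,3)->(5,4)->EXIT | p1:(1,1)->(1,2) | p2:(5,0)->(5,1) | p3:(1,4)->(1,5)->EXIT
Step 4: p0:escaped | p1:(1,2)->(1,3) | p2:(5,1)->(5,2) | p3:escaped
Step 5: p0:escaped | p1:(1,3)->(1,4) | p2:(5,2)->(5,3) | p3:escaped

ESCAPED (1,4) (5,3) ESCAPED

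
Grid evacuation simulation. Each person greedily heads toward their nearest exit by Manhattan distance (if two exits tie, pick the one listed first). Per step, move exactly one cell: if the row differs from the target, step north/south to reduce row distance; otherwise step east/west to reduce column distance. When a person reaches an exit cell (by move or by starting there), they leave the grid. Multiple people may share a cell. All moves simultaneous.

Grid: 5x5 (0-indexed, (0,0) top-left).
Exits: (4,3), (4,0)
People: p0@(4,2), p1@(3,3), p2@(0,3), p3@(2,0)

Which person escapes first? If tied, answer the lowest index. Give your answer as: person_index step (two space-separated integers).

Step 1: p0:(4,2)->(4,3)->EXIT | p1:(3,3)->(4,3)->EXIT | p2:(0,3)->(1,3) | p3:(2,0)->(3,0)
Step 2: p0:escaped | p1:escaped | p2:(1,3)->(2,3) | p3:(3,0)->(4,0)->EXIT
Step 3: p0:escaped | p1:escaped | p2:(2,3)->(3,3) | p3:escaped
Step 4: p0:escaped | p1:escaped | p2:(3,3)->(4,3)->EXIT | p3:escaped
Exit steps: [1, 1, 4, 2]
First to escape: p0 at step 1

Answer: 0 1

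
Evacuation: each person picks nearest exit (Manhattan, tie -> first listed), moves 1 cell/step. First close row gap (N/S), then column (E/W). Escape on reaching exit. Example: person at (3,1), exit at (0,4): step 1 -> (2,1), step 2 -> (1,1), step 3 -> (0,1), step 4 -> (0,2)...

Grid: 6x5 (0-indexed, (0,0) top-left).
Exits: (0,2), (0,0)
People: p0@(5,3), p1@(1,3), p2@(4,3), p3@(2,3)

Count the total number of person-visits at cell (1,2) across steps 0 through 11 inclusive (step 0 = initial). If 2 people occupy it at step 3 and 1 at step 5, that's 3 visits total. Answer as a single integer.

Step 0: p0@(5,3) p1@(1,3) p2@(4,3) p3@(2,3) -> at (1,2): 0 [-], cum=0
Step 1: p0@(4,3) p1@(0,3) p2@(3,3) p3@(1,3) -> at (1,2): 0 [-], cum=0
Step 2: p0@(3,3) p1@ESC p2@(2,3) p3@(0,3) -> at (1,2): 0 [-], cum=0
Step 3: p0@(2,3) p1@ESC p2@(1,3) p3@ESC -> at (1,2): 0 [-], cum=0
Step 4: p0@(1,3) p1@ESC p2@(0,3) p3@ESC -> at (1,2): 0 [-], cum=0
Step 5: p0@(0,3) p1@ESC p2@ESC p3@ESC -> at (1,2): 0 [-], cum=0
Step 6: p0@ESC p1@ESC p2@ESC p3@ESC -> at (1,2): 0 [-], cum=0
Total visits = 0

Answer: 0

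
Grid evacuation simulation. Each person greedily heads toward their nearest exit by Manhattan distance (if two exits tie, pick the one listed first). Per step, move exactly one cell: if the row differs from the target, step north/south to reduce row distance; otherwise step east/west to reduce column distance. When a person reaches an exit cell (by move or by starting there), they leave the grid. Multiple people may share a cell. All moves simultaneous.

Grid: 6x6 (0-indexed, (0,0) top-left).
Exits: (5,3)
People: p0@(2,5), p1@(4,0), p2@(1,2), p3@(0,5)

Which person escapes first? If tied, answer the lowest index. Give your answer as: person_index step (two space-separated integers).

Step 1: p0:(2,5)->(3,5) | p1:(4,0)->(5,0) | p2:(1,2)->(2,2) | p3:(0,5)->(1,5)
Step 2: p0:(3,5)->(4,5) | p1:(5,0)->(5,1) | p2:(2,2)->(3,2) | p3:(1,5)->(2,5)
Step 3: p0:(4,5)->(5,5) | p1:(5,1)->(5,2) | p2:(3,2)->(4,2) | p3:(2,5)->(3,5)
Step 4: p0:(5,5)->(5,4) | p1:(5,2)->(5,3)->EXIT | p2:(4,2)->(5,2) | p3:(3,5)->(4,5)
Step 5: p0:(5,4)->(5,3)->EXIT | p1:escaped | p2:(5,2)->(5,3)->EXIT | p3:(4,5)->(5,5)
Step 6: p0:escaped | p1:escaped | p2:escaped | p3:(5,5)->(5,4)
Step 7: p0:escaped | p1:escaped | p2:escaped | p3:(5,4)->(5,3)->EXIT
Exit steps: [5, 4, 5, 7]
First to escape: p1 at step 4

Answer: 1 4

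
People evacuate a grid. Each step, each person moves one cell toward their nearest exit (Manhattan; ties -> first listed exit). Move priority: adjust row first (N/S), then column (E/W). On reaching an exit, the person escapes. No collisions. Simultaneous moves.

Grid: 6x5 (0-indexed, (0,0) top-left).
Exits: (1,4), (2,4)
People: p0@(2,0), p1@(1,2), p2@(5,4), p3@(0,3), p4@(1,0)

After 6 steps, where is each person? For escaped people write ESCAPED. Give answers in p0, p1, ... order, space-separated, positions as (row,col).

Step 1: p0:(2,0)->(2,1) | p1:(1,2)->(1,3) | p2:(5,4)->(4,4) | p3:(0,3)->(1,3) | p4:(1,0)->(1,1)
Step 2: p0:(2,1)->(2,2) | p1:(1,3)->(1,4)->EXIT | p2:(4,4)->(3,4) | p3:(1,3)->(1,4)->EXIT | p4:(1,1)->(1,2)
Step 3: p0:(2,2)->(2,3) | p1:escaped | p2:(3,4)->(2,4)->EXIT | p3:escaped | p4:(1,2)->(1,3)
Step 4: p0:(2,3)->(2,4)->EXIT | p1:escaped | p2:escaped | p3:escaped | p4:(1,3)->(1,4)->EXIT

ESCAPED ESCAPED ESCAPED ESCAPED ESCAPED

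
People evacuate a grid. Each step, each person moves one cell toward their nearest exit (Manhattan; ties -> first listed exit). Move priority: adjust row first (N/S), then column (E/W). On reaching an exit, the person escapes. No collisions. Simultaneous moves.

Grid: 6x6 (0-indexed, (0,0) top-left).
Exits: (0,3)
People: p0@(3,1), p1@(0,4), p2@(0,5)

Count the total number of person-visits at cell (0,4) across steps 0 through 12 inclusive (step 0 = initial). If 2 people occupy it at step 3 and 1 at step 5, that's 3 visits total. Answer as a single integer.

Answer: 2

Derivation:
Step 0: p0@(3,1) p1@(0,4) p2@(0,5) -> at (0,4): 1 [p1], cum=1
Step 1: p0@(2,1) p1@ESC p2@(0,4) -> at (0,4): 1 [p2], cum=2
Step 2: p0@(1,1) p1@ESC p2@ESC -> at (0,4): 0 [-], cum=2
Step 3: p0@(0,1) p1@ESC p2@ESC -> at (0,4): 0 [-], cum=2
Step 4: p0@(0,2) p1@ESC p2@ESC -> at (0,4): 0 [-], cum=2
Step 5: p0@ESC p1@ESC p2@ESC -> at (0,4): 0 [-], cum=2
Total visits = 2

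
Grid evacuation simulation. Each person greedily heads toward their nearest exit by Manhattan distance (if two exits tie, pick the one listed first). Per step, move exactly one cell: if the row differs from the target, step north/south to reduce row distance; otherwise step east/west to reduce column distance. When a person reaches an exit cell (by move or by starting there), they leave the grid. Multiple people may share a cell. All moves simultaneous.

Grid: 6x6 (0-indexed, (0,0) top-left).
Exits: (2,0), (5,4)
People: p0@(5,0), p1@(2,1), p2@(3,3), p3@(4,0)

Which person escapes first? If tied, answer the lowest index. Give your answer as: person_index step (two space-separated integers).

Answer: 1 1

Derivation:
Step 1: p0:(5,0)->(4,0) | p1:(2,1)->(2,0)->EXIT | p2:(3,3)->(4,3) | p3:(4,0)->(3,0)
Step 2: p0:(4,0)->(3,0) | p1:escaped | p2:(4,3)->(5,3) | p3:(3,0)->(2,0)->EXIT
Step 3: p0:(3,0)->(2,0)->EXIT | p1:escaped | p2:(5,3)->(5,4)->EXIT | p3:escaped
Exit steps: [3, 1, 3, 2]
First to escape: p1 at step 1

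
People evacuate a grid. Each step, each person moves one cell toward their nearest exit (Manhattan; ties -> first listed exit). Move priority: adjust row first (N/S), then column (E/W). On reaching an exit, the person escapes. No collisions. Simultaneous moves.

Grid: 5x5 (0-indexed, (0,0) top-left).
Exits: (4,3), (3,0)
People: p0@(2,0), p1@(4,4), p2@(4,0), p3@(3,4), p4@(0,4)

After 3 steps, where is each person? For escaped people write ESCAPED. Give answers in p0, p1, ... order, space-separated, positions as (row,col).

Step 1: p0:(2,0)->(3,0)->EXIT | p1:(4,4)->(4,3)->EXIT | p2:(4,0)->(3,0)->EXIT | p3:(3,4)->(4,4) | p4:(0,4)->(1,4)
Step 2: p0:escaped | p1:escaped | p2:escaped | p3:(4,4)->(4,3)->EXIT | p4:(1,4)->(2,4)
Step 3: p0:escaped | p1:escaped | p2:escaped | p3:escaped | p4:(2,4)->(3,4)

ESCAPED ESCAPED ESCAPED ESCAPED (3,4)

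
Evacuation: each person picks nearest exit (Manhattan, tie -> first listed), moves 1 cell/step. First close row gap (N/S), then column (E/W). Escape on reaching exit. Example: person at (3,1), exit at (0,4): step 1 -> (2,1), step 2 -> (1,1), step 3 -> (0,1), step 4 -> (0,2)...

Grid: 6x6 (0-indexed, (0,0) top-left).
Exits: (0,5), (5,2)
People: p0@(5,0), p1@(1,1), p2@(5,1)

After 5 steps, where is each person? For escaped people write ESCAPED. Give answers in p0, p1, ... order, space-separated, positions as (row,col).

Step 1: p0:(5,0)->(5,1) | p1:(1,1)->(0,1) | p2:(5,1)->(5,2)->EXIT
Step 2: p0:(5,1)->(5,2)->EXIT | p1:(0,1)->(0,2) | p2:escaped
Step 3: p0:escaped | p1:(0,2)->(0,3) | p2:escaped
Step 4: p0:escaped | p1:(0,3)->(0,4) | p2:escaped
Step 5: p0:escaped | p1:(0,4)->(0,5)->EXIT | p2:escaped

ESCAPED ESCAPED ESCAPED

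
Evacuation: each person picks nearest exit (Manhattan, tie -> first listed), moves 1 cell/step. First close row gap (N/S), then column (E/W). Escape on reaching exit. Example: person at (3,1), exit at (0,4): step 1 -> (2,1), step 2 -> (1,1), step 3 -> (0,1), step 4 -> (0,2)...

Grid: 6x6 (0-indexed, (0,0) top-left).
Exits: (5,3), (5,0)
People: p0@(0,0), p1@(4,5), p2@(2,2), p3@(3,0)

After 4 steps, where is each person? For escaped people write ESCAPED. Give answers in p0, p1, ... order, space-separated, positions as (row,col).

Step 1: p0:(0,0)->(1,0) | p1:(4,5)->(5,5) | p2:(2,2)->(3,2) | p3:(3,0)->(4,0)
Step 2: p0:(1,0)->(2,0) | p1:(5,5)->(5,4) | p2:(3,2)->(4,2) | p3:(4,0)->(5,0)->EXIT
Step 3: p0:(2,0)->(3,0) | p1:(5,4)->(5,3)->EXIT | p2:(4,2)->(5,2) | p3:escaped
Step 4: p0:(3,0)->(4,0) | p1:escaped | p2:(5,2)->(5,3)->EXIT | p3:escaped

(4,0) ESCAPED ESCAPED ESCAPED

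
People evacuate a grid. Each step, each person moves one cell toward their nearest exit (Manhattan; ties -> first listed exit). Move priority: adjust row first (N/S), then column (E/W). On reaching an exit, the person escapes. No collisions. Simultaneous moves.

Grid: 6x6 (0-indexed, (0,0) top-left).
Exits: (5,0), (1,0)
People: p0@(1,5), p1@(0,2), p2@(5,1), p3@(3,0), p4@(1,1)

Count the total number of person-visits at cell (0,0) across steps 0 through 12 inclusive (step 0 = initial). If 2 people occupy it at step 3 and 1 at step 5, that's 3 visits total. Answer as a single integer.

Answer: 0

Derivation:
Step 0: p0@(1,5) p1@(0,2) p2@(5,1) p3@(3,0) p4@(1,1) -> at (0,0): 0 [-], cum=0
Step 1: p0@(1,4) p1@(1,2) p2@ESC p3@(4,0) p4@ESC -> at (0,0): 0 [-], cum=0
Step 2: p0@(1,3) p1@(1,1) p2@ESC p3@ESC p4@ESC -> at (0,0): 0 [-], cum=0
Step 3: p0@(1,2) p1@ESC p2@ESC p3@ESC p4@ESC -> at (0,0): 0 [-], cum=0
Step 4: p0@(1,1) p1@ESC p2@ESC p3@ESC p4@ESC -> at (0,0): 0 [-], cum=0
Step 5: p0@ESC p1@ESC p2@ESC p3@ESC p4@ESC -> at (0,0): 0 [-], cum=0
Total visits = 0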